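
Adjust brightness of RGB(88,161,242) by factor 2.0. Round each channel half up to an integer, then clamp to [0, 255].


Multiply each channel by 2.0, round half up, clamp to [0, 255]
R: 88×2.0 = 176
G: 161×2.0 = 322 → clamp → 255
B: 242×2.0 = 484 → clamp → 255
= RGB(176, 255, 255)


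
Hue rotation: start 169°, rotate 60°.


New hue = (H + rotation) mod 360
New hue = (169 + 60) mod 360
= 229 mod 360
= 229°


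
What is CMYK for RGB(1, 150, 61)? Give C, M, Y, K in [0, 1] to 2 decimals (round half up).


R'=1/255≈0.0039, G'=150/255≈0.5882, B'=61/255≈0.2392
K = 1 - max(R',G',B') = 1 - 150/255 = 105/255 = 0.41176… → 0.41
(1-R'-K)/(1-K) simplifies to (max-R)/max with max = 150:
C = (150-1)/150 = 149/150 = 0.99333… → 0.99
M = (150-150)/150 = 0/150 = 0 → 0.00
Y = (150-61)/150 = 89/150 = 0.59333… → 0.59
= CMYK(0.99, 0.00, 0.59, 0.41)


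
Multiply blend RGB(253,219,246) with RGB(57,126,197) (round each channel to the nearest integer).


Multiply: C = A×B/255, rounded to nearest integer
R: 253×57/255 = 14421/255 ≈ 56.553 → 57
G: 219×126/255 = 27594/255 ≈ 108.212 → 108
B: 246×197/255 = 48462/255 ≈ 190.047 → 190
= RGB(57, 108, 190)


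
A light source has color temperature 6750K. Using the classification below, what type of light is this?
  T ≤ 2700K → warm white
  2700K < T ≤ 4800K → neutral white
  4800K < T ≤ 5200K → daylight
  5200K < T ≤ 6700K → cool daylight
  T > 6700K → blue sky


Temperature: 6750K
6750K > 6700K → blue sky
Classification: blue sky


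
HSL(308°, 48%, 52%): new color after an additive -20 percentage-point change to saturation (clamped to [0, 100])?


Original S = 48%
Adjustment = -20 percentage points
New S = 48 + (-20) = 28
Clamp to [0, 100] → 28
= HSL(308°, 28%, 52%)


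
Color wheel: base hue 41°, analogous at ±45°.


Base hue: 41°
Left analog: (41 - 45) mod 360 = 356°
Right analog: (41 + 45) mod 360 = 86°
Analogous hues = 356° and 86°


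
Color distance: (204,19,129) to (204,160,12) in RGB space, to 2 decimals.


d = √[(R₁-R₂)² + (G₁-G₂)² + (B₁-B₂)²]
d = √[(204-204)² + (19-160)² + (129-12)²]
d = √[0 + 19881 + 13689]
d = √33570
d ≈ 183.22


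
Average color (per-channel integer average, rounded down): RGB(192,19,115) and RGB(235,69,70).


Midpoint: each channel = ⌊(C₁+C₂)/2⌋
R: ⌊(192+235)/2⌋ = 213
G: ⌊(19+69)/2⌋ = 44
B: ⌊(115+70)/2⌋ = 92
= RGB(213, 44, 92)


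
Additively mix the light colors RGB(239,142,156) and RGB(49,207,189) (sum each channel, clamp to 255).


Additive: each channel = min(255, C₁+C₂)
R: 239+49 = 288 → 255
G: 142+207 = 349 → 255
B: 156+189 = 345 → 255
= RGB(255, 255, 255)


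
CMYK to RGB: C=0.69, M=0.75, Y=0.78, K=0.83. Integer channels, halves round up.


R = 255 × (1-C) × (1-K) = 255 × 0.31 × 0.17 = 13.4385 → 13
G = 255 × (1-M) × (1-K) = 255 × 0.25 × 0.17 = 10.8375 → 11
B = 255 × (1-Y) × (1-K) = 255 × 0.22 × 0.17 = 9.537 → 10
= RGB(13, 11, 10)


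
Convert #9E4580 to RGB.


9E → 158 (R)
45 → 69 (G)
80 → 128 (B)
= RGB(158, 69, 128)


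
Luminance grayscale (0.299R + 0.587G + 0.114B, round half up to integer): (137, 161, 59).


Gray = 0.299×R + 0.587×G + 0.114×B
Gray = 0.299×137 + 0.587×161 + 0.114×59
Gray = 40.963 + 94.507 + 6.726
Gray = 142.196 → round half up → 142
Gray = 142


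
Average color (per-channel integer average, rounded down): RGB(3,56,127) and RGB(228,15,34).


Midpoint: each channel = ⌊(C₁+C₂)/2⌋
R: ⌊(3+228)/2⌋ = 115
G: ⌊(56+15)/2⌋ = 35
B: ⌊(127+34)/2⌋ = 80
= RGB(115, 35, 80)


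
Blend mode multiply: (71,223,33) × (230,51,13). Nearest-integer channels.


Multiply: C = A×B/255, rounded to nearest integer
R: 71×230/255 = 16330/255 ≈ 64.039 → 64
G: 223×51/255 = 11373/255 ≈ 44.600 → 45
B: 33×13/255 = 429/255 ≈ 1.682 → 2
= RGB(64, 45, 2)


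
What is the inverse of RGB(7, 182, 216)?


Invert: (255-R, 255-G, 255-B)
R: 255-7 = 248
G: 255-182 = 73
B: 255-216 = 39
= RGB(248, 73, 39)


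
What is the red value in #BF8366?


Color: #BF8366
R = BF = 191
G = 83 = 131
B = 66 = 102
Red = 191


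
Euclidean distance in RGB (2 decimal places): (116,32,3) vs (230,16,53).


d = √[(R₁-R₂)² + (G₁-G₂)² + (B₁-B₂)²]
d = √[(116-230)² + (32-16)² + (3-53)²]
d = √[12996 + 256 + 2500]
d = √15752
d ≈ 125.51


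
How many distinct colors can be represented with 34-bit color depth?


Colors = 2^bits = 2^34
= 17,179,869,184 colors


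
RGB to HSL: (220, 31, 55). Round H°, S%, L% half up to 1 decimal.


Normalize: R'=220/255≈0.8627, G'=31/255≈0.1216, B'=55/255≈0.2157
Max=220/255, Min=31/255, Δ=Max-Min=189/255
L = (Max+Min)/2 = (220+31)/510 = 251/510 = 0.49215… → L = 49.2%
L ≤ 0.5 → S = Δ/(Max+Min) = 189/(220+31) = 189/251 = 0.75298… → S = 75.3%
(the 1/255 factors cancel in S and H, so raw channel differences can be used)
Max is R' → H = 60 × (((G-B)/Δ) mod 6) = 60 × (((31-55)/189) mod 6)
  (-24)/189 = -0.1269…; negative, so add 6 → 5.8730…
  H = 60 × 5.8730… = 352.380…° → H = 352.4°
= HSL(352.4°, 75.3%, 49.2%)


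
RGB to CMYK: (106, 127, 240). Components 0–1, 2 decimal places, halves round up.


R'=106/255≈0.4157, G'=127/255≈0.4980, B'=240/255≈0.9412
K = 1 - max(R',G',B') = 1 - 240/255 = 15/255 = 0.05882… → 0.06
(1-R'-K)/(1-K) simplifies to (max-R)/max with max = 240:
C = (240-106)/240 = 134/240 = 0.55833… → 0.56
M = (240-127)/240 = 113/240 = 0.47083… → 0.47
Y = (240-240)/240 = 0/240 = 0 → 0.00
= CMYK(0.56, 0.47, 0.00, 0.06)


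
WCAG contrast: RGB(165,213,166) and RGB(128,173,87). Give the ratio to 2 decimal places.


Linearize each sRGB channel c=v/255: c/12.92 if c ≤ 0.04045 else ((c+0.055)/1.055)^2.4
L = 0.2126×R_lin + 0.7152×G_lin + 0.0722×B_lin
Color 1 (165,213,166):
  R=165: 165/255≈0.6471 > 0.04045 → ((0.6471+0.055)/1.055)^2.4 ≈ 0.37626
  G=213: 213/255≈0.8353 > 0.04045 → ((0.8353+0.055)/1.055)^2.4 ≈ 0.66539
  B=166: 166/255≈0.6510 > 0.04045 → ((0.6510+0.055)/1.055)^2.4 ≈ 0.38133
  L1 = 0.2126×0.37626 + 0.7152×0.66539 + 0.0722×0.38133 ≈ 0.58341
Color 2 (128,173,87):
  R=128: 128/255≈0.5020 > 0.04045 → ((0.5020+0.055)/1.055)^2.4 ≈ 0.21586
  G=173: 173/255≈0.6784 > 0.04045 → ((0.6784+0.055)/1.055)^2.4 ≈ 0.41789
  B=87: 87/255≈0.3412 > 0.04045 → ((0.3412+0.055)/1.055)^2.4 ≈ 0.09531
  L2 = 0.2126×0.21586 + 0.7152×0.41789 + 0.0722×0.09531 ≈ 0.35164
Lighter = 0.58341, Darker = 0.35164
Ratio = (L_lighter + 0.05) / (L_darker + 0.05)
Ratio = (0.58341 + 0.05) / (0.35164 + 0.05) = 0.63341 / 0.40164 ≈ 1.5770
Ratio ≈ 1.58:1


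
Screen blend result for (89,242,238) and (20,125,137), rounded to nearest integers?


Screen: C = 255 - (255-A)×(255-B)/255, rounded to nearest integer
R: 255 - (255-89)×(255-20)/255 = 255 - 39010/255 ≈ 255 - 152.980 = 102.020 → 102
G: 255 - (255-242)×(255-125)/255 = 255 - 1690/255 ≈ 255 - 6.627 = 248.373 → 248
B: 255 - (255-238)×(255-137)/255 = 255 - 2006/255 ≈ 255 - 7.867 = 247.133 → 247
= RGB(102, 248, 247)


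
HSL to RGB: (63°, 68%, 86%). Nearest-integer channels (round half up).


H=63°, S=0.68, L=0.86
C = (1-|2L-1|)×S = (1-|0.72|)×0.68 = 0.1904
H' = H/60 = 63/60 ≈ 1.0500; X = C×(1-|H' mod 2 - 1|) = 0.18088
m = L - C/2 = 0.86 - 0.0952 = 0.7648
Sector ⌊H'⌋ = 1 → (R',G',B') = (0.18088, 0.1904, 0.0)
RGB = ((R'+m)×255, (G'+m)×255, (B'+m)×255) = (241.1484, 243.576, 195.024)
Round half up → RGB(241, 244, 195)


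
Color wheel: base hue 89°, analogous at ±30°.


Base hue: 89°
Left analog: (89 - 30) mod 360 = 59°
Right analog: (89 + 30) mod 360 = 119°
Analogous hues = 59° and 119°


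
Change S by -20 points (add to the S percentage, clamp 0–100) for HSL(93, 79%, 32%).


Original S = 79%
Adjustment = -20 percentage points
New S = 79 + (-20) = 59
Clamp to [0, 100] → 59
= HSL(93°, 59%, 32%)


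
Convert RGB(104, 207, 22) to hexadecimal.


R = 104 → 68 (hex)
G = 207 → CF (hex)
B = 22 → 16 (hex)
Hex = #68CF16


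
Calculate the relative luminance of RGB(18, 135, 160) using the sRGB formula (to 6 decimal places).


Linearize each channel (sRGB transfer function): c = v/255; c_lin = c/12.92 if c ≤ 0.04045, else ((c+0.055)/1.055)^2.4
  R: 18/255 ≈ 0.070588 > 0.04045 → ((0.070588+0.055)/1.055)^2.4 ≈ 0.006049
  G: 135/255 ≈ 0.529412 > 0.04045 → ((0.529412+0.055)/1.055)^2.4 ≈ 0.242281
  B: 160/255 ≈ 0.627451 > 0.04045 → ((0.627451+0.055)/1.055)^2.4 ≈ 0.351533
R_lin = 0.006049, G_lin = 0.242281, B_lin = 0.351533
L = 0.2126×R + 0.7152×G + 0.0722×B
L = 0.2126×0.006049 + 0.7152×0.242281 + 0.0722×0.351533
L ≈ 0.199946


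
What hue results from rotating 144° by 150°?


New hue = (H + rotation) mod 360
New hue = (144 + 150) mod 360
= 294 mod 360
= 294°


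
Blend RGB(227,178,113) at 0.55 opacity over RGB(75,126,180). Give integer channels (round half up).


C = α×F + (1-α)×B, with 1-α = 0.45
R: 0.55×227 + 0.45×75 = 124.85 + 33.75 = 158.60 → 159
G: 0.55×178 + 0.45×126 = 97.90 + 56.70 = 154.60 → 155
B: 0.55×113 + 0.45×180 = 62.15 + 81.00 = 143.15 → 143
= RGB(159, 155, 143)


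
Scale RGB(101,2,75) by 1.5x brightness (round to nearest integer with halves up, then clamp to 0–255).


Multiply each channel by 1.5, round half up, clamp to [0, 255]
R: 101×1.5 = 151.5 → round → 152
G: 2×1.5 = 3
B: 75×1.5 = 112.5 → round → 113
= RGB(152, 3, 113)


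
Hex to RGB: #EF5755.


EF → 239 (R)
57 → 87 (G)
55 → 85 (B)
= RGB(239, 87, 85)


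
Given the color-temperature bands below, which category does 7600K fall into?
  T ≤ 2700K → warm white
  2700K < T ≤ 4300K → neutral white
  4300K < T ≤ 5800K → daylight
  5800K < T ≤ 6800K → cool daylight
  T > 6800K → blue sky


Temperature: 7600K
7600K > 6800K → blue sky
Classification: blue sky


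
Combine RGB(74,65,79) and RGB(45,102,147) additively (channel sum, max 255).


Additive: each channel = min(255, C₁+C₂)
R: 74+45 = 119 → 119
G: 65+102 = 167 → 167
B: 79+147 = 226 → 226
= RGB(119, 167, 226)


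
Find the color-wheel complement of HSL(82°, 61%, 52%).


Complement = opposite side of color wheel = hue + 180°
H' = (82 + 180) mod 360 = 262°
S and L unchanged.
= HSL(262°, 61%, 52%)


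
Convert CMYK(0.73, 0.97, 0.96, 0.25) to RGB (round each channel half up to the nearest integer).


R = 255 × (1-C) × (1-K) = 255 × 0.27 × 0.75 = 51.6375 → 52
G = 255 × (1-M) × (1-K) = 255 × 0.03 × 0.75 = 5.7375 → 6
B = 255 × (1-Y) × (1-K) = 255 × 0.04 × 0.75 = 7.65 → 8
= RGB(52, 6, 8)


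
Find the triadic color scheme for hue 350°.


Triadic: equally spaced at 120° intervals
H1 = 350°
H2 = (350 + 120) mod 360 = 110°
H3 = (350 + 240) mod 360 = 230°
Triadic = 350°, 110°, 230°


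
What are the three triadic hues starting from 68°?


Triadic: equally spaced at 120° intervals
H1 = 68°
H2 = (68 + 120) mod 360 = 188°
H3 = (68 + 240) mod 360 = 308°
Triadic = 68°, 188°, 308°


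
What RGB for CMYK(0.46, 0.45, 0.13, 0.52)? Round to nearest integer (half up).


R = 255 × (1-C) × (1-K) = 255 × 0.54 × 0.48 = 66.096 → 66
G = 255 × (1-M) × (1-K) = 255 × 0.55 × 0.48 = 67.32 → 67
B = 255 × (1-Y) × (1-K) = 255 × 0.87 × 0.48 = 106.488 → 106
= RGB(66, 67, 106)


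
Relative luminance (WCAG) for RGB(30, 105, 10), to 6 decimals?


Linearize each channel (sRGB transfer function): c = v/255; c_lin = c/12.92 if c ≤ 0.04045, else ((c+0.055)/1.055)^2.4
  R: 30/255 ≈ 0.117647 > 0.04045 → ((0.117647+0.055)/1.055)^2.4 ≈ 0.012983
  G: 105/255 ≈ 0.411765 > 0.04045 → ((0.411765+0.055)/1.055)^2.4 ≈ 0.141263
  B: 10/255 ≈ 0.039216 ≤ 0.04045 → 0.039216/12.92 ≈ 0.003035
R_lin = 0.012983, G_lin = 0.141263, B_lin = 0.003035
L = 0.2126×R + 0.7152×G + 0.0722×B
L = 0.2126×0.012983 + 0.7152×0.141263 + 0.0722×0.003035
L ≈ 0.104011


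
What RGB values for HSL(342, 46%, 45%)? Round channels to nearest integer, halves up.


H=342°, S=0.46, L=0.45
C = (1-|2L-1|)×S = (1-|-0.10|)×0.46 = 0.414
H' = H/60 = 342/60 ≈ 5.7000; X = C×(1-|H' mod 2 - 1|) = 0.1242
m = L - C/2 = 0.45 - 0.207 = 0.243
Sector ⌊H'⌋ = 5 → (R',G',B') = (0.414, 0.0, 0.1242)
RGB = ((R'+m)×255, (G'+m)×255, (B'+m)×255) = (167.535, 61.965, 93.636)
Round half up → RGB(168, 62, 94)


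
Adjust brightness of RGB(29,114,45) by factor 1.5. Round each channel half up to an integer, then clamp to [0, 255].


Multiply each channel by 1.5, round half up, clamp to [0, 255]
R: 29×1.5 = 43.5 → round → 44
G: 114×1.5 = 171
B: 45×1.5 = 67.5 → round → 68
= RGB(44, 171, 68)


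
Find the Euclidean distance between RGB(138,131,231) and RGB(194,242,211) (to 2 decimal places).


d = √[(R₁-R₂)² + (G₁-G₂)² + (B₁-B₂)²]
d = √[(138-194)² + (131-242)² + (231-211)²]
d = √[3136 + 12321 + 400]
d = √15857
d ≈ 125.92


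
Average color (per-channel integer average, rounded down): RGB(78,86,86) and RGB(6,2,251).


Midpoint: each channel = ⌊(C₁+C₂)/2⌋
R: ⌊(78+6)/2⌋ = 42
G: ⌊(86+2)/2⌋ = 44
B: ⌊(86+251)/2⌋ = 168
= RGB(42, 44, 168)


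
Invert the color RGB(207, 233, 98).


Invert: (255-R, 255-G, 255-B)
R: 255-207 = 48
G: 255-233 = 22
B: 255-98 = 157
= RGB(48, 22, 157)


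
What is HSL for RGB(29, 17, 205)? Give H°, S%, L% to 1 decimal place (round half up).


Normalize: R'=29/255≈0.1137, G'=17/255≈0.0667, B'=205/255≈0.8039
Max=205/255, Min=17/255, Δ=Max-Min=188/255
L = (Max+Min)/2 = (205+17)/510 = 222/510 = 0.43529… → L = 43.5%
L ≤ 0.5 → S = Δ/(Max+Min) = 188/(205+17) = 188/222 = 0.84684… → S = 84.7%
(the 1/255 factors cancel in S and H, so raw channel differences can be used)
Max is B' → H = 60 × ((R-G)/Δ + 4) = 60 × ((29-17)/188 + 4)
  12/188 + 4 = 0.0638… + 4 = 4.0638…
  H = 60 × 4.0638… = 243.829…° → H = 243.8°
= HSL(243.8°, 84.7%, 43.5%)


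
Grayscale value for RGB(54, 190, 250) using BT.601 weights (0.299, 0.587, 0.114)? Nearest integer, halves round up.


Gray = 0.299×R + 0.587×G + 0.114×B
Gray = 0.299×54 + 0.587×190 + 0.114×250
Gray = 16.146 + 111.530 + 28.500
Gray = 156.176 → round half up → 156
Gray = 156


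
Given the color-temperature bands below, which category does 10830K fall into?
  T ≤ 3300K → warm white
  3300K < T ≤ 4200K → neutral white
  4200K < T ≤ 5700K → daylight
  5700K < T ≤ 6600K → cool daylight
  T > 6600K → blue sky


Temperature: 10830K
10830K > 6600K → blue sky
Classification: blue sky


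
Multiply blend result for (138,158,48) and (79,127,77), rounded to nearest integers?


Multiply: C = A×B/255, rounded to nearest integer
R: 138×79/255 = 10902/255 ≈ 42.753 → 43
G: 158×127/255 = 20066/255 ≈ 78.690 → 79
B: 48×77/255 = 3696/255 ≈ 14.494 → 14
= RGB(43, 79, 14)


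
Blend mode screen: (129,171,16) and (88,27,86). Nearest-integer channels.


Screen: C = 255 - (255-A)×(255-B)/255, rounded to nearest integer
R: 255 - (255-129)×(255-88)/255 = 255 - 21042/255 ≈ 255 - 82.518 = 172.482 → 172
G: 255 - (255-171)×(255-27)/255 = 255 - 19152/255 ≈ 255 - 75.106 = 179.894 → 180
B: 255 - (255-16)×(255-86)/255 = 255 - 40391/255 ≈ 255 - 158.396 = 96.604 → 97
= RGB(172, 180, 97)


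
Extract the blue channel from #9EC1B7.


Color: #9EC1B7
R = 9E = 158
G = C1 = 193
B = B7 = 183
Blue = 183


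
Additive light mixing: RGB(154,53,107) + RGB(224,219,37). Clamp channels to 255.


Additive: each channel = min(255, C₁+C₂)
R: 154+224 = 378 → 255
G: 53+219 = 272 → 255
B: 107+37 = 144 → 144
= RGB(255, 255, 144)


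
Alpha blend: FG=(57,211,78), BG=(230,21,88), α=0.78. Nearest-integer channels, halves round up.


C = α×F + (1-α)×B, with 1-α = 0.22
R: 0.78×57 + 0.22×230 = 44.46 + 50.60 = 95.06 → 95
G: 0.78×211 + 0.22×21 = 164.58 + 4.62 = 169.20 → 169
B: 0.78×78 + 0.22×88 = 60.84 + 19.36 = 80.20 → 80
= RGB(95, 169, 80)


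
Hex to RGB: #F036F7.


F0 → 240 (R)
36 → 54 (G)
F7 → 247 (B)
= RGB(240, 54, 247)


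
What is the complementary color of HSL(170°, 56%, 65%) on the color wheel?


Complement = opposite side of color wheel = hue + 180°
H' = (170 + 180) mod 360 = 350°
S and L unchanged.
= HSL(350°, 56%, 65%)


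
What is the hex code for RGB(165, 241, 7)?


R = 165 → A5 (hex)
G = 241 → F1 (hex)
B = 7 → 07 (hex)
Hex = #A5F107


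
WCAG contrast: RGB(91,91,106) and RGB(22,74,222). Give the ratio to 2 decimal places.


Linearize each sRGB channel c=v/255: c/12.92 if c ≤ 0.04045 else ((c+0.055)/1.055)^2.4
L = 0.2126×R_lin + 0.7152×G_lin + 0.0722×B_lin
Color 1 (91,91,106):
  R=91: 91/255≈0.3569 > 0.04045 → ((0.3569+0.055)/1.055)^2.4 ≈ 0.10462
  G=91: 91/255≈0.3569 > 0.04045 → ((0.3569+0.055)/1.055)^2.4 ≈ 0.10462
  B=106: 106/255≈0.4157 > 0.04045 → ((0.4157+0.055)/1.055)^2.4 ≈ 0.14413
  L1 = 0.2126×0.10462 + 0.7152×0.10462 + 0.0722×0.14413 ≈ 0.10747
Color 2 (22,74,222):
  R=22: 22/255≈0.0863 > 0.04045 → ((0.0863+0.055)/1.055)^2.4 ≈ 0.00802
  G=74: 74/255≈0.2902 > 0.04045 → ((0.2902+0.055)/1.055)^2.4 ≈ 0.06848
  B=222: 222/255≈0.8706 > 0.04045 → ((0.8706+0.055)/1.055)^2.4 ≈ 0.73046
  L2 = 0.2126×0.00802 + 0.7152×0.06848 + 0.0722×0.73046 ≈ 0.10342
Lighter = 0.10747, Darker = 0.10342
Ratio = (L_lighter + 0.05) / (L_darker + 0.05)
Ratio = (0.10747 + 0.05) / (0.10342 + 0.05) = 0.15747 / 0.15342 ≈ 1.0264
Ratio ≈ 1.03:1


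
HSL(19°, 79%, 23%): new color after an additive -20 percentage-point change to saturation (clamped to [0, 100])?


Original S = 79%
Adjustment = -20 percentage points
New S = 79 + (-20) = 59
Clamp to [0, 100] → 59
= HSL(19°, 59%, 23%)


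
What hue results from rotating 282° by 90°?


New hue = (H + rotation) mod 360
New hue = (282 + 90) mod 360
= 372 mod 360
= 12°


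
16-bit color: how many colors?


Colors = 2^bits = 2^16
= 65,536 colors


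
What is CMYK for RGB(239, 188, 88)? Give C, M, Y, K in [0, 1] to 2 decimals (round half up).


R'=239/255≈0.9373, G'=188/255≈0.7373, B'=88/255≈0.3451
K = 1 - max(R',G',B') = 1 - 239/255 = 16/255 = 0.06274… → 0.06
(1-R'-K)/(1-K) simplifies to (max-R)/max with max = 239:
C = (239-239)/239 = 0/239 = 0 → 0.00
M = (239-188)/239 = 51/239 = 0.21338… → 0.21
Y = (239-88)/239 = 151/239 = 0.63179… → 0.63
= CMYK(0.00, 0.21, 0.63, 0.06)


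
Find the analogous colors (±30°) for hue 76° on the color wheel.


Base hue: 76°
Left analog: (76 - 30) mod 360 = 46°
Right analog: (76 + 30) mod 360 = 106°
Analogous hues = 46° and 106°


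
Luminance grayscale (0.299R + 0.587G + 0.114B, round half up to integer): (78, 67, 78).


Gray = 0.299×R + 0.587×G + 0.114×B
Gray = 0.299×78 + 0.587×67 + 0.114×78
Gray = 23.322 + 39.329 + 8.892
Gray = 71.543 → round half up → 72
Gray = 72


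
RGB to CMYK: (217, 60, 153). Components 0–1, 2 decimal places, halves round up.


R'=217/255≈0.8510, G'=60/255≈0.2353, B'=153/255≈0.6000
K = 1 - max(R',G',B') = 1 - 217/255 = 38/255 = 0.14901… → 0.15
(1-R'-K)/(1-K) simplifies to (max-R)/max with max = 217:
C = (217-217)/217 = 0/217 = 0 → 0.00
M = (217-60)/217 = 157/217 = 0.72350… → 0.72
Y = (217-153)/217 = 64/217 = 0.29493… → 0.29
= CMYK(0.00, 0.72, 0.29, 0.15)


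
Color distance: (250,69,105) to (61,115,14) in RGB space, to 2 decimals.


d = √[(R₁-R₂)² + (G₁-G₂)² + (B₁-B₂)²]
d = √[(250-61)² + (69-115)² + (105-14)²]
d = √[35721 + 2116 + 8281]
d = √46118
d ≈ 214.75


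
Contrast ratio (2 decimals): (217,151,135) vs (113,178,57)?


Linearize each sRGB channel c=v/255: c/12.92 if c ≤ 0.04045 else ((c+0.055)/1.055)^2.4
L = 0.2126×R_lin + 0.7152×G_lin + 0.0722×B_lin
Color 1 (217,151,135):
  R=217: 217/255≈0.8510 > 0.04045 → ((0.8510+0.055)/1.055)^2.4 ≈ 0.69387
  G=151: 151/255≈0.5922 > 0.04045 → ((0.5922+0.055)/1.055)^2.4 ≈ 0.30947
  B=135: 135/255≈0.5294 > 0.04045 → ((0.5294+0.055)/1.055)^2.4 ≈ 0.24228
  L1 = 0.2126×0.69387 + 0.7152×0.30947 + 0.0722×0.24228 ≈ 0.38634
Color 2 (113,178,57):
  R=113: 113/255≈0.4431 > 0.04045 → ((0.4431+0.055)/1.055)^2.4 ≈ 0.16513
  G=178: 178/255≈0.6980 > 0.04045 → ((0.6980+0.055)/1.055)^2.4 ≈ 0.44520
  B=57: 57/255≈0.2235 > 0.04045 → ((0.2235+0.055)/1.055)^2.4 ≈ 0.04092
  L2 = 0.2126×0.16513 + 0.7152×0.44520 + 0.0722×0.04092 ≈ 0.35647
Lighter = 0.38634, Darker = 0.35647
Ratio = (L_lighter + 0.05) / (L_darker + 0.05)
Ratio = (0.38634 + 0.05) / (0.35647 + 0.05) = 0.43634 / 0.40647 ≈ 1.0735
Ratio ≈ 1.07:1


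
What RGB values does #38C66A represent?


38 → 56 (R)
C6 → 198 (G)
6A → 106 (B)
= RGB(56, 198, 106)


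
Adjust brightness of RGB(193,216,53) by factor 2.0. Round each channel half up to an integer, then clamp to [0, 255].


Multiply each channel by 2.0, round half up, clamp to [0, 255]
R: 193×2.0 = 386 → clamp → 255
G: 216×2.0 = 432 → clamp → 255
B: 53×2.0 = 106
= RGB(255, 255, 106)


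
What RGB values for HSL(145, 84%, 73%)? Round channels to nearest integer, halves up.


H=145°, S=0.84, L=0.73
C = (1-|2L-1|)×S = (1-|0.46|)×0.84 = 0.4536
H' = H/60 = 145/60 ≈ 2.4167; X = C×(1-|H' mod 2 - 1|) = 0.189
m = L - C/2 = 0.73 - 0.2268 = 0.5032
Sector ⌊H'⌋ = 2 → (R',G',B') = (0.0, 0.4536, 0.189)
RGB = ((R'+m)×255, (G'+m)×255, (B'+m)×255) = (128.316, 243.984, 176.511)
Round half up → RGB(128, 244, 177)


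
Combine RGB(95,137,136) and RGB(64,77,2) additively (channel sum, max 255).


Additive: each channel = min(255, C₁+C₂)
R: 95+64 = 159 → 159
G: 137+77 = 214 → 214
B: 136+2 = 138 → 138
= RGB(159, 214, 138)


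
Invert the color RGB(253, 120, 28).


Invert: (255-R, 255-G, 255-B)
R: 255-253 = 2
G: 255-120 = 135
B: 255-28 = 227
= RGB(2, 135, 227)


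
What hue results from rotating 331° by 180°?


New hue = (H + rotation) mod 360
New hue = (331 + 180) mod 360
= 511 mod 360
= 151°


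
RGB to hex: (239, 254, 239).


R = 239 → EF (hex)
G = 254 → FE (hex)
B = 239 → EF (hex)
Hex = #EFFEEF


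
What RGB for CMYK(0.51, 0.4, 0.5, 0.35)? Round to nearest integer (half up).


R = 255 × (1-C) × (1-K) = 255 × 0.49 × 0.65 = 81.2175 → 81
G = 255 × (1-M) × (1-K) = 255 × 0.60 × 0.65 = 99.45 → 99
B = 255 × (1-Y) × (1-K) = 255 × 0.50 × 0.65 = 82.875 → 83
= RGB(81, 99, 83)


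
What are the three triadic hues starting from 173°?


Triadic: equally spaced at 120° intervals
H1 = 173°
H2 = (173 + 120) mod 360 = 293°
H3 = (173 + 240) mod 360 = 53°
Triadic = 173°, 293°, 53°


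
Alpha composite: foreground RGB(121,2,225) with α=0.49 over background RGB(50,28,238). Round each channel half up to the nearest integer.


C = α×F + (1-α)×B, with 1-α = 0.51
R: 0.49×121 + 0.51×50 = 59.29 + 25.50 = 84.79 → 85
G: 0.49×2 + 0.51×28 = 0.98 + 14.28 = 15.26 → 15
B: 0.49×225 + 0.51×238 = 110.25 + 121.38 = 231.63 → 232
= RGB(85, 15, 232)


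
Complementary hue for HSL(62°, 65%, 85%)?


Complement = opposite side of color wheel = hue + 180°
H' = (62 + 180) mod 360 = 242°
S and L unchanged.
= HSL(242°, 65%, 85%)


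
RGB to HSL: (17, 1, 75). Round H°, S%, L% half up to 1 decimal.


Normalize: R'=17/255≈0.0667, G'=1/255≈0.0039, B'=75/255≈0.2941
Max=75/255, Min=1/255, Δ=Max-Min=74/255
L = (Max+Min)/2 = (75+1)/510 = 76/510 = 0.14901… → L = 14.9%
L ≤ 0.5 → S = Δ/(Max+Min) = 74/(75+1) = 74/76 = 0.97368… → S = 97.4%
(the 1/255 factors cancel in S and H, so raw channel differences can be used)
Max is B' → H = 60 × ((R-G)/Δ + 4) = 60 × ((17-1)/74 + 4)
  16/74 + 4 = 0.2162… + 4 = 4.2162…
  H = 60 × 4.2162… = 252.972…° → H = 253.0°
= HSL(253.0°, 97.4%, 14.9%)


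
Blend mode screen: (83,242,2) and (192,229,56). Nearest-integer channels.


Screen: C = 255 - (255-A)×(255-B)/255, rounded to nearest integer
R: 255 - (255-83)×(255-192)/255 = 255 - 10836/255 ≈ 255 - 42.494 = 212.506 → 213
G: 255 - (255-242)×(255-229)/255 = 255 - 338/255 ≈ 255 - 1.325 = 253.675 → 254
B: 255 - (255-2)×(255-56)/255 = 255 - 50347/255 ≈ 255 - 197.439 = 57.561 → 58
= RGB(213, 254, 58)


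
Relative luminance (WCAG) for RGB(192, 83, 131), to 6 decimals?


Linearize each channel (sRGB transfer function): c = v/255; c_lin = c/12.92 if c ≤ 0.04045, else ((c+0.055)/1.055)^2.4
  R: 192/255 ≈ 0.752941 > 0.04045 → ((0.752941+0.055)/1.055)^2.4 ≈ 0.527115
  G: 83/255 ≈ 0.325490 > 0.04045 → ((0.325490+0.055)/1.055)^2.4 ≈ 0.086500
  B: 131/255 ≈ 0.513725 > 0.04045 → ((0.513725+0.055)/1.055)^2.4 ≈ 0.226966
R_lin = 0.527115, G_lin = 0.086500, B_lin = 0.226966
L = 0.2126×R + 0.7152×G + 0.0722×B
L = 0.2126×0.527115 + 0.7152×0.086500 + 0.0722×0.226966
L ≈ 0.190317


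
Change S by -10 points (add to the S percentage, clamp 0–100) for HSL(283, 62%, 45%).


Original S = 62%
Adjustment = -10 percentage points
New S = 62 + (-10) = 52
Clamp to [0, 100] → 52
= HSL(283°, 52%, 45%)


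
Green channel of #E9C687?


Color: #E9C687
R = E9 = 233
G = C6 = 198
B = 87 = 135
Green = 198


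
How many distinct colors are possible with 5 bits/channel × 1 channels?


Total bits = 5 bits/channel × 1 channels = 5 bits
Distinct colors = 2^5
= 32 colors


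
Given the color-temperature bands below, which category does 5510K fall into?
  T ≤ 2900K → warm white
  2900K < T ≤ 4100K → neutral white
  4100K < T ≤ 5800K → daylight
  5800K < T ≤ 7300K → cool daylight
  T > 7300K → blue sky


Temperature: 5510K
4100K < 5510K ≤ 5800K → daylight
Classification: daylight


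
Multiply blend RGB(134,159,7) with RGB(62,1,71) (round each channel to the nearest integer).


Multiply: C = A×B/255, rounded to nearest integer
R: 134×62/255 = 8308/255 ≈ 32.580 → 33
G: 159×1/255 = 159/255 ≈ 0.624 → 1
B: 7×71/255 = 497/255 ≈ 1.949 → 2
= RGB(33, 1, 2)


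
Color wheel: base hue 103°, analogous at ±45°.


Base hue: 103°
Left analog: (103 - 45) mod 360 = 58°
Right analog: (103 + 45) mod 360 = 148°
Analogous hues = 58° and 148°


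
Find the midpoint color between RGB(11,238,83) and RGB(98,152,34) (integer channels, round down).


Midpoint: each channel = ⌊(C₁+C₂)/2⌋
R: ⌊(11+98)/2⌋ = 54
G: ⌊(238+152)/2⌋ = 195
B: ⌊(83+34)/2⌋ = 58
= RGB(54, 195, 58)


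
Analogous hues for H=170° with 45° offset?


Base hue: 170°
Left analog: (170 - 45) mod 360 = 125°
Right analog: (170 + 45) mod 360 = 215°
Analogous hues = 125° and 215°


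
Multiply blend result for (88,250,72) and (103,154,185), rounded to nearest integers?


Multiply: C = A×B/255, rounded to nearest integer
R: 88×103/255 = 9064/255 ≈ 35.545 → 36
G: 250×154/255 = 38500/255 ≈ 150.980 → 151
B: 72×185/255 = 13320/255 ≈ 52.235 → 52
= RGB(36, 151, 52)


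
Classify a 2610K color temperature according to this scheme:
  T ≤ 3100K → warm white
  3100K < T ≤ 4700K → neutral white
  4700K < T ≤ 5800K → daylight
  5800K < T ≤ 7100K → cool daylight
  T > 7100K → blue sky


Temperature: 2610K
2610K ≤ 3100K → warm white
Classification: warm white


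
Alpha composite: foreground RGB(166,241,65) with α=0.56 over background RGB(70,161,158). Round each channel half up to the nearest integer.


C = α×F + (1-α)×B, with 1-α = 0.44
R: 0.56×166 + 0.44×70 = 92.96 + 30.80 = 123.76 → 124
G: 0.56×241 + 0.44×161 = 134.96 + 70.84 = 205.80 → 206
B: 0.56×65 + 0.44×158 = 36.40 + 69.52 = 105.92 → 106
= RGB(124, 206, 106)


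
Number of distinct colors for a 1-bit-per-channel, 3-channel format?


Total bits = 1 bits/channel × 3 channels = 3 bits
Distinct colors = 2^3
= 8 colors


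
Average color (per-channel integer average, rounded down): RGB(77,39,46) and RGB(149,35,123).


Midpoint: each channel = ⌊(C₁+C₂)/2⌋
R: ⌊(77+149)/2⌋ = 113
G: ⌊(39+35)/2⌋ = 37
B: ⌊(46+123)/2⌋ = 84
= RGB(113, 37, 84)


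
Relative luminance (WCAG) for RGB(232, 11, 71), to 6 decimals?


Linearize each channel (sRGB transfer function): c = v/255; c_lin = c/12.92 if c ≤ 0.04045, else ((c+0.055)/1.055)^2.4
  R: 232/255 ≈ 0.909804 > 0.04045 → ((0.909804+0.055)/1.055)^2.4 ≈ 0.806952
  G: 11/255 ≈ 0.043137 > 0.04045 → ((0.043137+0.055)/1.055)^2.4 ≈ 0.003347
  B: 71/255 ≈ 0.278431 > 0.04045 → ((0.278431+0.055)/1.055)^2.4 ≈ 0.063010
R_lin = 0.806952, G_lin = 0.003347, B_lin = 0.063010
L = 0.2126×R + 0.7152×G + 0.0722×B
L = 0.2126×0.806952 + 0.7152×0.003347 + 0.0722×0.063010
L ≈ 0.178501


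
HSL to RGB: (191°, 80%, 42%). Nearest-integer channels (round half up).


H=191°, S=0.80, L=0.42
C = (1-|2L-1|)×S = (1-|-0.16|)×0.80 = 0.672
H' = H/60 = 191/60 ≈ 3.1833; X = C×(1-|H' mod 2 - 1|) = 0.5488
m = L - C/2 = 0.42 - 0.336 = 0.084
Sector ⌊H'⌋ = 3 → (R',G',B') = (0.0, 0.5488, 0.672)
RGB = ((R'+m)×255, (G'+m)×255, (B'+m)×255) = (21.42, 161.364, 192.78)
Round half up → RGB(21, 161, 193)


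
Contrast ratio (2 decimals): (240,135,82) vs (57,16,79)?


Linearize each sRGB channel c=v/255: c/12.92 if c ≤ 0.04045 else ((c+0.055)/1.055)^2.4
L = 0.2126×R_lin + 0.7152×G_lin + 0.0722×B_lin
Color 1 (240,135,82):
  R=240: 240/255≈0.9412 > 0.04045 → ((0.9412+0.055)/1.055)^2.4 ≈ 0.87137
  G=135: 135/255≈0.5294 > 0.04045 → ((0.5294+0.055)/1.055)^2.4 ≈ 0.24228
  B=82: 82/255≈0.3216 > 0.04045 → ((0.3216+0.055)/1.055)^2.4 ≈ 0.08438
  L1 = 0.2126×0.87137 + 0.7152×0.24228 + 0.0722×0.08438 ≈ 0.36462
Color 2 (57,16,79):
  R=57: 57/255≈0.2235 > 0.04045 → ((0.2235+0.055)/1.055)^2.4 ≈ 0.04092
  G=16: 16/255≈0.0627 > 0.04045 → ((0.0627+0.055)/1.055)^2.4 ≈ 0.00518
  B=79: 79/255≈0.3098 > 0.04045 → ((0.3098+0.055)/1.055)^2.4 ≈ 0.07819
  L2 = 0.2126×0.04092 + 0.7152×0.00518 + 0.0722×0.07819 ≈ 0.01805
Lighter = 0.36462, Darker = 0.01805
Ratio = (L_lighter + 0.05) / (L_darker + 0.05)
Ratio = (0.36462 + 0.05) / (0.01805 + 0.05) = 0.41462 / 0.06805 ≈ 6.0930
Ratio ≈ 6.09:1


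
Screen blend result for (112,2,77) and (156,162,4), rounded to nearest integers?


Screen: C = 255 - (255-A)×(255-B)/255, rounded to nearest integer
R: 255 - (255-112)×(255-156)/255 = 255 - 14157/255 ≈ 255 - 55.518 = 199.482 → 199
G: 255 - (255-2)×(255-162)/255 = 255 - 23529/255 ≈ 255 - 92.271 = 162.729 → 163
B: 255 - (255-77)×(255-4)/255 = 255 - 44678/255 ≈ 255 - 175.208 = 79.792 → 80
= RGB(199, 163, 80)


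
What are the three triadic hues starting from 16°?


Triadic: equally spaced at 120° intervals
H1 = 16°
H2 = (16 + 120) mod 360 = 136°
H3 = (16 + 240) mod 360 = 256°
Triadic = 16°, 136°, 256°


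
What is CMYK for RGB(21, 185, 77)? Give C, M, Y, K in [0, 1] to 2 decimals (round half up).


R'=21/255≈0.0824, G'=185/255≈0.7255, B'=77/255≈0.3020
K = 1 - max(R',G',B') = 1 - 185/255 = 70/255 = 0.27450… → 0.27
(1-R'-K)/(1-K) simplifies to (max-R)/max with max = 185:
C = (185-21)/185 = 164/185 = 0.88648… → 0.89
M = (185-185)/185 = 0/185 = 0 → 0.00
Y = (185-77)/185 = 108/185 = 0.58378… → 0.58
= CMYK(0.89, 0.00, 0.58, 0.27)


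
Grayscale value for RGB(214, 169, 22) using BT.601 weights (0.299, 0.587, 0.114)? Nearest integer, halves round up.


Gray = 0.299×R + 0.587×G + 0.114×B
Gray = 0.299×214 + 0.587×169 + 0.114×22
Gray = 63.986 + 99.203 + 2.508
Gray = 165.697 → round half up → 166
Gray = 166


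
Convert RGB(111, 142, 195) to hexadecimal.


R = 111 → 6F (hex)
G = 142 → 8E (hex)
B = 195 → C3 (hex)
Hex = #6F8EC3


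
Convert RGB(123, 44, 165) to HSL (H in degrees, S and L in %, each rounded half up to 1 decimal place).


Normalize: R'=123/255≈0.4824, G'=44/255≈0.1725, B'=165/255≈0.6471
Max=165/255, Min=44/255, Δ=Max-Min=121/255
L = (Max+Min)/2 = (165+44)/510 = 209/510 = 0.40980… → L = 41.0%
L ≤ 0.5 → S = Δ/(Max+Min) = 121/(165+44) = 121/209 = 0.57894… → S = 57.9%
(the 1/255 factors cancel in S and H, so raw channel differences can be used)
Max is B' → H = 60 × ((R-G)/Δ + 4) = 60 × ((123-44)/121 + 4)
  79/121 + 4 = 0.6528… + 4 = 4.6528…
  H = 60 × 4.6528… = 279.173…° → H = 279.2°
= HSL(279.2°, 57.9%, 41.0%)


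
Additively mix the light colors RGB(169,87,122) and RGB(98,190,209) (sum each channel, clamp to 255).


Additive: each channel = min(255, C₁+C₂)
R: 169+98 = 267 → 255
G: 87+190 = 277 → 255
B: 122+209 = 331 → 255
= RGB(255, 255, 255)


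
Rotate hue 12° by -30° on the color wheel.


New hue = (H + rotation) mod 360
New hue = (12 -30) mod 360
= -18 mod 360
= 342°


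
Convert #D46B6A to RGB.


D4 → 212 (R)
6B → 107 (G)
6A → 106 (B)
= RGB(212, 107, 106)


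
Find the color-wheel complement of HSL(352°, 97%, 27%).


Complement = opposite side of color wheel = hue + 180°
H' = (352 + 180) mod 360 = 172°
S and L unchanged.
= HSL(172°, 97%, 27%)


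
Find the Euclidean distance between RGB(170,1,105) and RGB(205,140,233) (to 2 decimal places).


d = √[(R₁-R₂)² + (G₁-G₂)² + (B₁-B₂)²]
d = √[(170-205)² + (1-140)² + (105-233)²]
d = √[1225 + 19321 + 16384]
d = √36930
d ≈ 192.17


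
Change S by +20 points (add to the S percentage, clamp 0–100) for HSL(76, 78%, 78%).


Original S = 78%
Adjustment = +20 percentage points
New S = 78 + (20) = 98
Clamp to [0, 100] → 98
= HSL(76°, 98%, 78%)


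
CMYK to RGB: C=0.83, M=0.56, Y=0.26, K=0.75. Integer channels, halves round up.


R = 255 × (1-C) × (1-K) = 255 × 0.17 × 0.25 = 10.8375 → 11
G = 255 × (1-M) × (1-K) = 255 × 0.44 × 0.25 = 28.05 → 28
B = 255 × (1-Y) × (1-K) = 255 × 0.74 × 0.25 = 47.175 → 47
= RGB(11, 28, 47)


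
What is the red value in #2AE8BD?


Color: #2AE8BD
R = 2A = 42
G = E8 = 232
B = BD = 189
Red = 42


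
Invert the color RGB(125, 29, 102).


Invert: (255-R, 255-G, 255-B)
R: 255-125 = 130
G: 255-29 = 226
B: 255-102 = 153
= RGB(130, 226, 153)


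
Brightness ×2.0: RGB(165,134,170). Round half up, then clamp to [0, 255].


Multiply each channel by 2.0, round half up, clamp to [0, 255]
R: 165×2.0 = 330 → clamp → 255
G: 134×2.0 = 268 → clamp → 255
B: 170×2.0 = 340 → clamp → 255
= RGB(255, 255, 255)


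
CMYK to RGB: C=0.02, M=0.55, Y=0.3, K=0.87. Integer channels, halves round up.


R = 255 × (1-C) × (1-K) = 255 × 0.98 × 0.13 = 32.487 → 32
G = 255 × (1-M) × (1-K) = 255 × 0.45 × 0.13 = 14.9175 → 15
B = 255 × (1-Y) × (1-K) = 255 × 0.70 × 0.13 = 23.205 → 23
= RGB(32, 15, 23)


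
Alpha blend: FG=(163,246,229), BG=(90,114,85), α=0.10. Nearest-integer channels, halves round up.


C = α×F + (1-α)×B, with 1-α = 0.90
R: 0.10×163 + 0.90×90 = 16.30 + 81.00 = 97.30 → 97
G: 0.10×246 + 0.90×114 = 24.60 + 102.60 = 127.20 → 127
B: 0.10×229 + 0.90×85 = 22.90 + 76.50 = 99.40 → 99
= RGB(97, 127, 99)


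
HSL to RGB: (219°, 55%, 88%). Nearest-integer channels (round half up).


H=219°, S=0.55, L=0.88
C = (1-|2L-1|)×S = (1-|0.76|)×0.55 = 0.132
H' = H/60 = 219/60 ≈ 3.6500; X = C×(1-|H' mod 2 - 1|) = 0.0462
m = L - C/2 = 0.88 - 0.066 = 0.814
Sector ⌊H'⌋ = 3 → (R',G',B') = (0.0, 0.0462, 0.132)
RGB = ((R'+m)×255, (G'+m)×255, (B'+m)×255) = (207.57, 219.351, 241.23)
Round half up → RGB(208, 219, 241)


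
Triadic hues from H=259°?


Triadic: equally spaced at 120° intervals
H1 = 259°
H2 = (259 + 120) mod 360 = 19°
H3 = (259 + 240) mod 360 = 139°
Triadic = 259°, 19°, 139°


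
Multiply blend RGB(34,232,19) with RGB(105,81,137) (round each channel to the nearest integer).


Multiply: C = A×B/255, rounded to nearest integer
R: 34×105/255 = 3570/255 ≈ 14.000 → 14
G: 232×81/255 = 18792/255 ≈ 73.694 → 74
B: 19×137/255 = 2603/255 ≈ 10.208 → 10
= RGB(14, 74, 10)


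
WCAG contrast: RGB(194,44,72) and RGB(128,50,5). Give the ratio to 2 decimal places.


Linearize each sRGB channel c=v/255: c/12.92 if c ≤ 0.04045 else ((c+0.055)/1.055)^2.4
L = 0.2126×R_lin + 0.7152×G_lin + 0.0722×B_lin
Color 1 (194,44,72):
  R=194: 194/255≈0.7608 > 0.04045 → ((0.7608+0.055)/1.055)^2.4 ≈ 0.53948
  G=44: 44/255≈0.1725 > 0.04045 → ((0.1725+0.055)/1.055)^2.4 ≈ 0.02519
  B=72: 72/255≈0.2824 > 0.04045 → ((0.2824+0.055)/1.055)^2.4 ≈ 0.06480
  L1 = 0.2126×0.53948 + 0.7152×0.02519 + 0.0722×0.06480 ≈ 0.13739
Color 2 (128,50,5):
  R=128: 128/255≈0.5020 > 0.04045 → ((0.5020+0.055)/1.055)^2.4 ≈ 0.21586
  G=50: 50/255≈0.1961 > 0.04045 → ((0.1961+0.055)/1.055)^2.4 ≈ 0.03190
  B=5: 5/255≈0.0196 ≤ 0.04045 → 0.0196/12.92 ≈ 0.00152
  L2 = 0.2126×0.21586 + 0.7152×0.03190 + 0.0722×0.00152 ≈ 0.06881
Lighter = 0.13739, Darker = 0.06881
Ratio = (L_lighter + 0.05) / (L_darker + 0.05)
Ratio = (0.13739 + 0.05) / (0.06881 + 0.05) = 0.18739 / 0.11881 ≈ 1.5771
Ratio ≈ 1.58:1


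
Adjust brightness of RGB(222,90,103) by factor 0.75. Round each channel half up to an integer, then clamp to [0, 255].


Multiply each channel by 0.75, round half up, clamp to [0, 255]
R: 222×0.75 = 166.5 → round → 167
G: 90×0.75 = 67.5 → round → 68
B: 103×0.75 = 77.25 → round → 77
= RGB(167, 68, 77)


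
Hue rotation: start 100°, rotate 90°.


New hue = (H + rotation) mod 360
New hue = (100 + 90) mod 360
= 190 mod 360
= 190°


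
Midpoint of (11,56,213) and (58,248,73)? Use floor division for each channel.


Midpoint: each channel = ⌊(C₁+C₂)/2⌋
R: ⌊(11+58)/2⌋ = 34
G: ⌊(56+248)/2⌋ = 152
B: ⌊(213+73)/2⌋ = 143
= RGB(34, 152, 143)


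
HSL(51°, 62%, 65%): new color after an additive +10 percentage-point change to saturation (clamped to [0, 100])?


Original S = 62%
Adjustment = +10 percentage points
New S = 62 + (10) = 72
Clamp to [0, 100] → 72
= HSL(51°, 72%, 65%)


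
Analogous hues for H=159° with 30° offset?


Base hue: 159°
Left analog: (159 - 30) mod 360 = 129°
Right analog: (159 + 30) mod 360 = 189°
Analogous hues = 129° and 189°


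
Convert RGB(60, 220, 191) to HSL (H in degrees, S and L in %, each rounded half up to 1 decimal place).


Normalize: R'=60/255≈0.2353, G'=220/255≈0.8627, B'=191/255≈0.7490
Max=220/255, Min=60/255, Δ=Max-Min=160/255
L = (Max+Min)/2 = (220+60)/510 = 280/510 = 0.54901… → L = 54.9%
L > 0.5 → S = Δ/(2-Max-Min) = 160/(510-220-60) = 160/230 = 0.69565… → S = 69.6%
(the 1/255 factors cancel in S and H, so raw channel differences can be used)
Max is G' → H = 60 × ((B-R)/Δ + 2) = 60 × ((191-60)/160 + 2)
  131/160 + 2 = 0.8187… + 2 = 2.8187…
  H = 60 × 2.8187… = 169.125° → H = 169.1°
= HSL(169.1°, 69.6%, 54.9%)


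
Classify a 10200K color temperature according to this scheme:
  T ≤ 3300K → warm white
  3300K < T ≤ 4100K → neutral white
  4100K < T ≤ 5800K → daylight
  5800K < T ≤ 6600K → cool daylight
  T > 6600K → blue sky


Temperature: 10200K
10200K > 6600K → blue sky
Classification: blue sky


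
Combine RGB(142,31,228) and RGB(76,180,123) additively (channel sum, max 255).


Additive: each channel = min(255, C₁+C₂)
R: 142+76 = 218 → 218
G: 31+180 = 211 → 211
B: 228+123 = 351 → 255
= RGB(218, 211, 255)


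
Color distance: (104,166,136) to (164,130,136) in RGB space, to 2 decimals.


d = √[(R₁-R₂)² + (G₁-G₂)² + (B₁-B₂)²]
d = √[(104-164)² + (166-130)² + (136-136)²]
d = √[3600 + 1296 + 0]
d = √4896
d ≈ 69.97


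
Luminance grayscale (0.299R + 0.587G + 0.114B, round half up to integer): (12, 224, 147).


Gray = 0.299×R + 0.587×G + 0.114×B
Gray = 0.299×12 + 0.587×224 + 0.114×147
Gray = 3.588 + 131.488 + 16.758
Gray = 151.834 → round half up → 152
Gray = 152


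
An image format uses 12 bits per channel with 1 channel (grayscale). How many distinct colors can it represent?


Total bits = 12 bits/channel × 1 channels = 12 bits
Distinct colors = 2^12
= 4,096 colors
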